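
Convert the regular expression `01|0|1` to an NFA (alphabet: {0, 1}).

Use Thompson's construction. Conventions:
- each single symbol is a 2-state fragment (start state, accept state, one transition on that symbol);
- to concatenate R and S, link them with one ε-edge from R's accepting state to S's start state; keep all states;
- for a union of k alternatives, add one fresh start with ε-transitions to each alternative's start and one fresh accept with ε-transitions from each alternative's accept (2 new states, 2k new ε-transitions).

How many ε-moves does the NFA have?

7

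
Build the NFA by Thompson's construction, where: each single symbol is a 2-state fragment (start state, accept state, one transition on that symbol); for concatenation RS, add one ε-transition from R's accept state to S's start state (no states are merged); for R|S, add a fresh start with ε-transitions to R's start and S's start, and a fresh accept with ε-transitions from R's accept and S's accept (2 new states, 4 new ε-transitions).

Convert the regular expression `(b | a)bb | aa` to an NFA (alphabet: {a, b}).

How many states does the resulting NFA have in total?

16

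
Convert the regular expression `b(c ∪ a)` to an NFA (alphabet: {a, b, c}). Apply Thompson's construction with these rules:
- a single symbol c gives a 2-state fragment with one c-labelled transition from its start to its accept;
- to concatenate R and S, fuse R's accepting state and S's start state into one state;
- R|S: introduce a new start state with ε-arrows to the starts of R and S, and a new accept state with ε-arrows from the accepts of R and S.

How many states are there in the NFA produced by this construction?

7

By structural recursion:
Each of the 3 symbol leaves contributes a 2-state fragment.
  c ∪ a — 6 states
  b(c ∪ a) — 7 states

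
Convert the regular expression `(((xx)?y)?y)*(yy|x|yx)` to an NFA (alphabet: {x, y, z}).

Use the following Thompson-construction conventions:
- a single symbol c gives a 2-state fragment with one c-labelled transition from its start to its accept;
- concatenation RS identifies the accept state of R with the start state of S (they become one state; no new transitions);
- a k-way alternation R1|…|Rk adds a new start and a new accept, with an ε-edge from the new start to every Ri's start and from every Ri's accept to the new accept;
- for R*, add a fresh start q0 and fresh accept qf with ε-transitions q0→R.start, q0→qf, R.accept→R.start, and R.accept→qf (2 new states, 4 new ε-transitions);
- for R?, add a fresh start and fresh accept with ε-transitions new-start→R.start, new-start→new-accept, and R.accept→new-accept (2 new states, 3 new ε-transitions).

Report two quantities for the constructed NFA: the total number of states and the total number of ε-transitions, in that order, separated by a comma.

Per subexpression:
Each of the 9 symbol leaves contributes 2 states and 0 ε-transitions.
  xx → 3 states, 0 ε-transitions
  (xx)? → 5 states, 3 ε-transitions
  (xx)?y → 6 states, 3 ε-transitions
  ((xx)?y)? → 8 states, 6 ε-transitions
  ((xx)?y)?y → 9 states, 6 ε-transitions
  (((xx)?y)?y)* → 11 states, 10 ε-transitions
  yy → 3 states, 0 ε-transitions
  yx → 3 states, 0 ε-transitions
  yy|x|yx → 10 states, 6 ε-transitions
  (((xx)?y)?y)*(yy|x|yx) → 20 states, 16 ε-transitions

20, 16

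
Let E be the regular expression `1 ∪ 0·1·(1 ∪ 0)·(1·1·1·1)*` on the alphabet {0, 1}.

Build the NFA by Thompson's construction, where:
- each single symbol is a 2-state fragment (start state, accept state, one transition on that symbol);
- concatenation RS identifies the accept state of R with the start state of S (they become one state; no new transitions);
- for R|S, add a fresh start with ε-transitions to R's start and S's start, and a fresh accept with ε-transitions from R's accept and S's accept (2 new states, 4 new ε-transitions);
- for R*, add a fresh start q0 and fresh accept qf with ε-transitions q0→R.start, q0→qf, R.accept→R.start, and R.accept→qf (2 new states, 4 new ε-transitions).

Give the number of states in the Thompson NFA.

Per subexpression:
Each of the 9 symbol leaves contributes a 2-state fragment.
  1 ∪ 0 = 6 states
  1·1·1·1 = 5 states
  (1·1·1·1)* = 7 states
  0·1·(1 ∪ 0)·(1·1·1·1)* = 14 states
  1 ∪ 0·1·(1 ∪ 0)·(1·1·1·1)* = 18 states

18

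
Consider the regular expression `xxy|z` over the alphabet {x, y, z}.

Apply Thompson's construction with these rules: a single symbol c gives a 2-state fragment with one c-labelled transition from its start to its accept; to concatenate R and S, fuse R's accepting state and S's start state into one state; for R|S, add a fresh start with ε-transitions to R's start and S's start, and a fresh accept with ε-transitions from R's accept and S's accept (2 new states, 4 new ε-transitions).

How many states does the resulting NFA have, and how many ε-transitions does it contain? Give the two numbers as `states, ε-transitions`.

8, 4

By structural recursion:
Each of the 4 symbol leaves contributes 2 states and 0 ε-transitions.
  xxy → 4 states, 0 ε-transitions
  xxy|z → 8 states, 4 ε-transitions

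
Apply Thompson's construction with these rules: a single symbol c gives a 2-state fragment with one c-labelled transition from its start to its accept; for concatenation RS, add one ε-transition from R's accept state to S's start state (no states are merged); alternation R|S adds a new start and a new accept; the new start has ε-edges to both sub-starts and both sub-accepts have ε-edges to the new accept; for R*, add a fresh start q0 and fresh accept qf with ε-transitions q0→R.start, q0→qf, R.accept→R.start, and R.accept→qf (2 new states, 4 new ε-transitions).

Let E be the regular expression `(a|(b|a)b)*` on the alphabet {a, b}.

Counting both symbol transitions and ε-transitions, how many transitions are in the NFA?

17

By structural recursion:
Each of the 4 symbol leaves contributes 1 transition (1 symbol, 0 ε).
  b|a → 6 transitions (2 symbol, 4 ε)
  (b|a)b → 8 transitions (3 symbol, 5 ε)
  a|(b|a)b → 13 transitions (4 symbol, 9 ε)
  (a|(b|a)b)* → 17 transitions (4 symbol, 13 ε)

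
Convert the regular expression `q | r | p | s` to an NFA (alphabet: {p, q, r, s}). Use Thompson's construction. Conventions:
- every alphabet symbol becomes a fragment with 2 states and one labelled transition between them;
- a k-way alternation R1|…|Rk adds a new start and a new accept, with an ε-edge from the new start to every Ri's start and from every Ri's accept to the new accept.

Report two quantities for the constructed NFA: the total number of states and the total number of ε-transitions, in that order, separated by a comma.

Per subexpression:
Each of the 4 symbol leaves contributes 2 states and 0 ε-transitions.
  q | r | p | s = 10 states, 8 ε-transitions

10, 8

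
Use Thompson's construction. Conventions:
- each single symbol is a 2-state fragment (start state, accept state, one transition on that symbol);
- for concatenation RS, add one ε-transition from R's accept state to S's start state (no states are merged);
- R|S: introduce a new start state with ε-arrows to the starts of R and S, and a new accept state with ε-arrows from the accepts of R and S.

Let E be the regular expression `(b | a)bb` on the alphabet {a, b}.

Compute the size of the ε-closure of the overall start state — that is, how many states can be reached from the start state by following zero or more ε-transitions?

Compute the ε-closure size of each fragment's start state recursively; a symbol fragment's start has no outgoing ε-edge, so its closure is just itself (size 1).
  b | a → |closure| = 1 + 1 + 1 = 3 (the new accept is not ε-reachable since no branch accepts ε)
  (b | a)bb → |closure| equals the left operand's closure size = 3 (its accept is not ε-reachable, so the closure stops there)

3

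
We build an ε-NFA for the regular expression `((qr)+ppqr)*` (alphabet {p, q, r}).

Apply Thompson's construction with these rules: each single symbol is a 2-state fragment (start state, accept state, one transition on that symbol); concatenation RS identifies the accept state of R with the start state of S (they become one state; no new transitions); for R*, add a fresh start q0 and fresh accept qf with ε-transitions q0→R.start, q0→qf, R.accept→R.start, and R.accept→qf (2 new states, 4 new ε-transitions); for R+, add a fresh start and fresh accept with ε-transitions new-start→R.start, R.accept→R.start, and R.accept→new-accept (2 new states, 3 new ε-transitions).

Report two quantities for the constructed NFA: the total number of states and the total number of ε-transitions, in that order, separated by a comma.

11, 7

By structural recursion:
Each of the 6 symbol leaves contributes 2 states and 0 ε-transitions.
  qr → 3 states, 0 ε-transitions
  (qr)+ → 5 states, 3 ε-transitions
  (qr)+ppqr → 9 states, 3 ε-transitions
  ((qr)+ppqr)* → 11 states, 7 ε-transitions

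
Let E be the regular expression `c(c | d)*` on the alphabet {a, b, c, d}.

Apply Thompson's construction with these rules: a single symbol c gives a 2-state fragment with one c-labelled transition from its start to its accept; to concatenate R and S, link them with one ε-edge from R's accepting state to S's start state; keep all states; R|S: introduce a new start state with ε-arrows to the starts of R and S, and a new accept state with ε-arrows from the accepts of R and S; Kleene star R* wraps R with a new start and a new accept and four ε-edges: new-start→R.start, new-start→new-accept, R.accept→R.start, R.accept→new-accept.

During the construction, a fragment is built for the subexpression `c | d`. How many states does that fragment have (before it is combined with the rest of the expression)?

6

Fragment for `c | d`:
Each of the 2 symbol leaves contributes a 2-state fragment.
  c | d — 6 states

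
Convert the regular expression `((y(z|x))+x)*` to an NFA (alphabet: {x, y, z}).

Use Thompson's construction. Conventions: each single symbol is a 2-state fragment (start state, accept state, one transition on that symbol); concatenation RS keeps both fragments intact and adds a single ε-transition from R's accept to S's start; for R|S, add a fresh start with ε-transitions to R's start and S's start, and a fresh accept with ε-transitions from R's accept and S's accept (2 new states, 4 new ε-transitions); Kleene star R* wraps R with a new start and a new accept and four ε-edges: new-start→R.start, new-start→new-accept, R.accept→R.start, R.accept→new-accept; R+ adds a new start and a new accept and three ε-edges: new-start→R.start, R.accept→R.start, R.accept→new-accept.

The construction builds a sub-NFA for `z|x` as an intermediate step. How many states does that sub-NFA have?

Fragment for `z|x`:
Each of the 2 symbol leaves contributes a 2-state fragment.
  z|x : 6 states

6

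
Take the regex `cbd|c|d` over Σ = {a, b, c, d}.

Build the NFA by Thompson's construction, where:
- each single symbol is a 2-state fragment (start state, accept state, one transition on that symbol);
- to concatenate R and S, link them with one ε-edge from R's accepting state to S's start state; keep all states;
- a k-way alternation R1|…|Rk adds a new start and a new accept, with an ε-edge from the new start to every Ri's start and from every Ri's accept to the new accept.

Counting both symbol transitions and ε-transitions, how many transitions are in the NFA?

13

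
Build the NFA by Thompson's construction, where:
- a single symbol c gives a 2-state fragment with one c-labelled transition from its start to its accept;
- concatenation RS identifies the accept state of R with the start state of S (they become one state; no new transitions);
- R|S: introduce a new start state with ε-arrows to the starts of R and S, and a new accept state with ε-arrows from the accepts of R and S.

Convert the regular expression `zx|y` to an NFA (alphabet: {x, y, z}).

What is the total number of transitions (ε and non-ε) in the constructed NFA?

Recursing over subexpressions:
Each of the 3 symbol leaves contributes 1 transition (1 symbol, 0 ε).
  zx : 2 transitions (2 symbol, 0 ε)
  zx|y : 7 transitions (3 symbol, 4 ε)

7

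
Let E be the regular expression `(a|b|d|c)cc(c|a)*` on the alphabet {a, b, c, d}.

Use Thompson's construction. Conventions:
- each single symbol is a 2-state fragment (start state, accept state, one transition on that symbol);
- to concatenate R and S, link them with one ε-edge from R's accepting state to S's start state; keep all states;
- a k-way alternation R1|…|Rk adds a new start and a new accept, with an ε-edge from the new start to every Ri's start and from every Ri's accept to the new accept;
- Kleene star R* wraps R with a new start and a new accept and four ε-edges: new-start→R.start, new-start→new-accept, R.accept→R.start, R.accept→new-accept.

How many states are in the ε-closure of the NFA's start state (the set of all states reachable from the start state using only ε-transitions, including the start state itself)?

5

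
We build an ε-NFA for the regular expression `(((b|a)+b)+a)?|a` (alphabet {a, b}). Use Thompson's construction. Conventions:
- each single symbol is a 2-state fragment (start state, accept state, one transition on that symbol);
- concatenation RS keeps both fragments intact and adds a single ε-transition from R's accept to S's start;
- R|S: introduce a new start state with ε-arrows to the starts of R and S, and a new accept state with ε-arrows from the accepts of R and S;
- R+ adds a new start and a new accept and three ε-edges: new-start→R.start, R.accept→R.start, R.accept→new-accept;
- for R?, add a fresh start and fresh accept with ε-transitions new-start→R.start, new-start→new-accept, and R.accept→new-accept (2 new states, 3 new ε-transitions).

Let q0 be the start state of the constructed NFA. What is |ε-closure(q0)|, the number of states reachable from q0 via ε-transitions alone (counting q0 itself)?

Work bottom-up. For each fragment F, track |ε-closure(F.start)| and whether F's accept lies in that closure (i.e. whether F accepts ε). A single-symbol fragment has closure size 1 and does not accept ε.
  b|a : |ε-closure| = 1 + 1 + 1 = 3 (the new accept is not ε-reachable since no branch accepts ε)
  (b|a)+ : new start ε-reaches only the body's start; the new accept needs a symbol first: |ε-closure| = 1 + 3 = 4
  (b|a)+b : same as the first factor's closure: |ε-closure| = 4
  ((b|a)+b)+ : |ε-closure| = 1 + 4 = 5 (the body doesn't accept ε, so the new accept is not reached)
  ((b|a)+b)+a : |ε-closure| equals the left operand's closure size = 5 (its accept is not ε-reachable, so the closure stops there)
  (((b|a)+b)+a)? : new start has ε-edges to the inner start and to the new accept, so |ε-closure| = 2 + 5 = 7
  (((b|a)+b)+a)?|a : new start ε-reaches every alternative's start; at least one alternative accepts ε, so the union's new accept is reached too: |ε-closure| = 1 + 7 + 1 + 1 = 10

10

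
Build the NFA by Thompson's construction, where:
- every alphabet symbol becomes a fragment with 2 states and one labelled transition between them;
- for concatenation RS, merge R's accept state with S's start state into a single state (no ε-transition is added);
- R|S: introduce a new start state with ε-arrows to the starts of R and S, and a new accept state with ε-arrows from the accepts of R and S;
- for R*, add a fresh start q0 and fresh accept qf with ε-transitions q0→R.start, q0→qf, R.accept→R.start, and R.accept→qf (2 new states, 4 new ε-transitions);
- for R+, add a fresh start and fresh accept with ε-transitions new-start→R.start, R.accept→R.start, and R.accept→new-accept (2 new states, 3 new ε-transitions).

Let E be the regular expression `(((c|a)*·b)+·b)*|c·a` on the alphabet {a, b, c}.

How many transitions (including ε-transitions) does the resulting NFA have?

Recursing over subexpressions:
Each of the 6 symbol leaves contributes 1 transition (1 symbol, 0 ε).
  c|a = 6 transitions (2 symbol, 4 ε)
  (c|a)* = 10 transitions (2 symbol, 8 ε)
  (c|a)*·b = 11 transitions (3 symbol, 8 ε)
  ((c|a)*·b)+ = 14 transitions (3 symbol, 11 ε)
  ((c|a)*·b)+·b = 15 transitions (4 symbol, 11 ε)
  (((c|a)*·b)+·b)* = 19 transitions (4 symbol, 15 ε)
  c·a = 2 transitions (2 symbol, 0 ε)
  (((c|a)*·b)+·b)*|c·a = 25 transitions (6 symbol, 19 ε)

25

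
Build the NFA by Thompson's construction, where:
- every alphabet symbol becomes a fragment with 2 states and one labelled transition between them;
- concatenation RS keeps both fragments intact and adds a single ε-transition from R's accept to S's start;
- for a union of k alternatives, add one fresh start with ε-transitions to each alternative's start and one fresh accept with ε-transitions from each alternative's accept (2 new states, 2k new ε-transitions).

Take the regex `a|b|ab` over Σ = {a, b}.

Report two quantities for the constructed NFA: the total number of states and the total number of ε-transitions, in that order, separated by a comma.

Per subexpression:
Each of the 4 symbol leaves contributes 2 states and 0 ε-transitions.
  ab = 4 states, 1 ε-transition
  a|b|ab = 10 states, 7 ε-transitions

10, 7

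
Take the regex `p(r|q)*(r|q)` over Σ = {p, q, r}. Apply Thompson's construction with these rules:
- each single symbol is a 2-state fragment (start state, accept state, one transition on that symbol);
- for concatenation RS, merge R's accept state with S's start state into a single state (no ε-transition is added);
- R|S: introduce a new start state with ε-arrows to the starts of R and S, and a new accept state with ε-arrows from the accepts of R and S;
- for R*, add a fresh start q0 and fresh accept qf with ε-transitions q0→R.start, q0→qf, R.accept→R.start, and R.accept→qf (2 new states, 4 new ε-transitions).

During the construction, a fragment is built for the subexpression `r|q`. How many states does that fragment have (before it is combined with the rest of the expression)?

6

Fragment for `r|q`:
Each of the 2 symbol leaves contributes a 2-state fragment.
  r|q → 6 states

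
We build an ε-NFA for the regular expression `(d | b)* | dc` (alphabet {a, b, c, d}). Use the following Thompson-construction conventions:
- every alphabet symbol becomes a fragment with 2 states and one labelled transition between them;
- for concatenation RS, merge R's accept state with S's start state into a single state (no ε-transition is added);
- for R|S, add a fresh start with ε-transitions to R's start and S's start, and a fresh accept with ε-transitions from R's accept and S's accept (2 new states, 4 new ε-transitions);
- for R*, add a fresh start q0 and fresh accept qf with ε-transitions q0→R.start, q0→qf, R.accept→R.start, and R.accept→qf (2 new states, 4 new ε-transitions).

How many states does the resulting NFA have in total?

13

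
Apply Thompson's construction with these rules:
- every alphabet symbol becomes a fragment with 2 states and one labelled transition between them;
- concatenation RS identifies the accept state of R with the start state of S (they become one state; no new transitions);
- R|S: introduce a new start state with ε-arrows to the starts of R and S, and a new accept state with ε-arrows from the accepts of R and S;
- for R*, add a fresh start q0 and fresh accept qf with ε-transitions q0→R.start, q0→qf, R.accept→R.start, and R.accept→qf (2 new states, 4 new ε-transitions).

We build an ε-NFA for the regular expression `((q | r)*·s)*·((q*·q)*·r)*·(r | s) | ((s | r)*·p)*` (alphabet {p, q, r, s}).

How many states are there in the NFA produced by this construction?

38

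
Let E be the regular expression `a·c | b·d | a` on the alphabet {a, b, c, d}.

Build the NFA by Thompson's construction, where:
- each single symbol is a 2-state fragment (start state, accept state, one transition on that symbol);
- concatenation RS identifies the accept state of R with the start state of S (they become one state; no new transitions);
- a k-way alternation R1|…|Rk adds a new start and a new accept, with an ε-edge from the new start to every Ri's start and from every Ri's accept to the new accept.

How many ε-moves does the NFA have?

Bottom-up over the parse tree:
Each of the 5 symbol leaves contributes 0 ε-transitions.
  a·c : 0 ε-transitions
  b·d : 0 ε-transitions
  a·c | b·d | a : 6 ε-transitions

6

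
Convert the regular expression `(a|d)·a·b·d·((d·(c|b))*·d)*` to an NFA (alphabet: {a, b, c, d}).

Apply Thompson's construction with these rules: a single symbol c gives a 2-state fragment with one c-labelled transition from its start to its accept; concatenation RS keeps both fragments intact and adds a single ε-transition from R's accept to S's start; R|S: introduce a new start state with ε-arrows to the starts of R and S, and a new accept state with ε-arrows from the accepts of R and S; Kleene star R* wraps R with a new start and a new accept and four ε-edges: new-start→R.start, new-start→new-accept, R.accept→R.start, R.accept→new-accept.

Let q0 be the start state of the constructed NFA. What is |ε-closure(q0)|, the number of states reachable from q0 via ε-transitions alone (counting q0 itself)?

Let C(F) = |ε-closure(F.start)| within fragment F, and note whether F accepts ε. Symbol fragments have C = 1 and do not accept ε. Then:
  a|d — |ε-closure| = 1 + 1 + 1 = 3 (the new accept is not ε-reachable since no branch accepts ε)
  c|b — new start ε-reaches every alternative's start; none of them accept ε, so the new accept is not reached: |ε-closure| = 1 + 1 + 1 = 3
  d·(c|b) — |ε-closure| equals the left operand's closure size = 1 (its accept is not ε-reachable, so the closure stops there)
  (d·(c|b))* — |ε-closure| = 1 (new start) + 1 (body) + 1 (new accept) = 3
  (d·(c|b))*·d — |ε-closure| = 3 + 1 = 4 (closure spills across the concat boundary because the left factor accepts ε)
  ((d·(c|b))*·d)* — the star's fresh start ε-reaches both the body's start and the fresh accept: |ε-closure| = 2 + 4 = 6
  (a|d)·a·b·d·((d·(c|b))*·d)* — |ε-closure| equals the left operand's closure size = 3 (its accept is not ε-reachable, so the closure stops there)

3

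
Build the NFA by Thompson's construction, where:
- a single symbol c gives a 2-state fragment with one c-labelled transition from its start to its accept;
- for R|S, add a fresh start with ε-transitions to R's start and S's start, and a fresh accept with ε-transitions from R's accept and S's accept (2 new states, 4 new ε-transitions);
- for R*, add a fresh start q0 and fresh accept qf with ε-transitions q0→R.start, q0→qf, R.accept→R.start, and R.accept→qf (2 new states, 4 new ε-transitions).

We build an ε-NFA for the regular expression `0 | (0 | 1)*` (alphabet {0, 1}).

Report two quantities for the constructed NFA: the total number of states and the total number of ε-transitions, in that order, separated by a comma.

12, 12

Recursing over subexpressions:
Each of the 3 symbol leaves contributes 2 states and 0 ε-transitions.
  0 | 1 = 6 states, 4 ε-transitions
  (0 | 1)* = 8 states, 8 ε-transitions
  0 | (0 | 1)* = 12 states, 12 ε-transitions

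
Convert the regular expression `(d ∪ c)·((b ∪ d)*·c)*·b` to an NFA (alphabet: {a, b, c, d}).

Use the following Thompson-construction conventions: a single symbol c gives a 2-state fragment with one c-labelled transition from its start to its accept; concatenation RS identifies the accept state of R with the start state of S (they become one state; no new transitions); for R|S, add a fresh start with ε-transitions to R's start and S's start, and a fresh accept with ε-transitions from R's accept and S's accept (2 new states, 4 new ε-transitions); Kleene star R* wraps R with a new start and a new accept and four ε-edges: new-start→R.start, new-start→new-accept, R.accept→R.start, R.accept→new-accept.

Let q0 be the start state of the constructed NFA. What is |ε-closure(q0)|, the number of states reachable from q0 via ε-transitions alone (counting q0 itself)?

Let C(F) = |ε-closure(F.start)| within fragment F, and note whether F accepts ε. Symbol fragments have C = 1 and do not accept ε. Then:
  d ∪ c : new start ε-reaches every alternative's start; none of them accept ε, so the new accept is not reached: |ε-closure| = 1 + 1 + 1 = 3
  b ∪ d : new start ε-reaches every alternative's start; none of them accept ε, so the new accept is not reached: |ε-closure| = 1 + 1 + 1 = 3
  (b ∪ d)* : the star's fresh start ε-reaches both the body's start and the fresh accept: |ε-closure| = 2 + 3 = 5
  (b ∪ d)*·c : the left operand accepts ε, so the closure extends into the next operand (the shared merged state is already counted); |ε-closure| = 5 + (1−1) = 5
  ((b ∪ d)*·c)* : the star's fresh start ε-reaches both the body's start and the fresh accept: |ε-closure| = 2 + 5 = 7
  (d ∪ c)·((b ∪ d)*·c)*·b : |ε-closure| equals the left operand's closure size = 3 (its accept is not ε-reachable, so the closure stops there)

3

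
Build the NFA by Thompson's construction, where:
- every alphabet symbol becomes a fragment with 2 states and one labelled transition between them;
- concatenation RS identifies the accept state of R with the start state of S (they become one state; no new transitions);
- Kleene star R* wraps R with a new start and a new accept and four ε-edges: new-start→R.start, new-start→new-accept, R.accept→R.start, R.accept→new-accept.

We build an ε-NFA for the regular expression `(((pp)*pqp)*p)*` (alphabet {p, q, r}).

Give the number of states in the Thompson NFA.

13

Bottom-up over the parse tree:
Each of the 6 symbol leaves contributes a 2-state fragment.
  pp : 3 states
  (pp)* : 5 states
  (pp)*pqp : 8 states
  ((pp)*pqp)* : 10 states
  ((pp)*pqp)*p : 11 states
  (((pp)*pqp)*p)* : 13 states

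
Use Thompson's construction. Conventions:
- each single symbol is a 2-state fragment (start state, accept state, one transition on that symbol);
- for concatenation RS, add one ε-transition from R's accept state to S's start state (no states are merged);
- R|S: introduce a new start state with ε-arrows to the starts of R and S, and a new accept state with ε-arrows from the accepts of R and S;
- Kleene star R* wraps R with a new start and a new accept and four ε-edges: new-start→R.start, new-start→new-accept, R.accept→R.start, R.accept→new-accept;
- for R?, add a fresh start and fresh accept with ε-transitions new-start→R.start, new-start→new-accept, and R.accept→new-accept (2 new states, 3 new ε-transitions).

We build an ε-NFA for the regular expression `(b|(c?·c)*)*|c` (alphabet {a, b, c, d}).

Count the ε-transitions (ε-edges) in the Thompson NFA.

By structural recursion:
Each of the 4 symbol leaves contributes 0 ε-transitions.
  c? → 3 ε-transitions
  c?·c → 4 ε-transitions
  (c?·c)* → 8 ε-transitions
  b|(c?·c)* → 12 ε-transitions
  (b|(c?·c)*)* → 16 ε-transitions
  (b|(c?·c)*)*|c → 20 ε-transitions

20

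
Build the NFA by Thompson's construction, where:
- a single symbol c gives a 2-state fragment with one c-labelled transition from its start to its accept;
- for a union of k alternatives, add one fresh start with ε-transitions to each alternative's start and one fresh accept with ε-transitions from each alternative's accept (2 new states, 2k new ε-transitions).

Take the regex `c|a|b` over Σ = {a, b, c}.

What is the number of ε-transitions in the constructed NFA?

Per subexpression:
Each of the 3 symbol leaves contributes 0 ε-transitions.
  c|a|b — 6 ε-transitions

6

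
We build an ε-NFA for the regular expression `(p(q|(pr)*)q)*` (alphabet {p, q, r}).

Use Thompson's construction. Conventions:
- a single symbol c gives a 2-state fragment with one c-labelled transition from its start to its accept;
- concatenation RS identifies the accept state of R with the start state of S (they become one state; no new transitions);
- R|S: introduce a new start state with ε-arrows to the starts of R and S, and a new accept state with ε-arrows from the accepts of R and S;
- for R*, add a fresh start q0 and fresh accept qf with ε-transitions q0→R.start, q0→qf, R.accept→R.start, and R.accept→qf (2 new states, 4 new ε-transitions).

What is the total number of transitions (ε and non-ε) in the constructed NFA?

Building bottom-up:
Each of the 5 symbol leaves contributes 1 transition (1 symbol, 0 ε).
  pr — 2 transitions (2 symbol, 0 ε)
  (pr)* — 6 transitions (2 symbol, 4 ε)
  q|(pr)* — 11 transitions (3 symbol, 8 ε)
  p(q|(pr)*)q — 13 transitions (5 symbol, 8 ε)
  (p(q|(pr)*)q)* — 17 transitions (5 symbol, 12 ε)

17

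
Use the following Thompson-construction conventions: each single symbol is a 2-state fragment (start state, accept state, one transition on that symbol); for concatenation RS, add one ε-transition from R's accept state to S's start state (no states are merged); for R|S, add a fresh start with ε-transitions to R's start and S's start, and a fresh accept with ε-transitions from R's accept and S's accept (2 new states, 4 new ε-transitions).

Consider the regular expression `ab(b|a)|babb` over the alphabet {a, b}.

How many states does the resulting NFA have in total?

20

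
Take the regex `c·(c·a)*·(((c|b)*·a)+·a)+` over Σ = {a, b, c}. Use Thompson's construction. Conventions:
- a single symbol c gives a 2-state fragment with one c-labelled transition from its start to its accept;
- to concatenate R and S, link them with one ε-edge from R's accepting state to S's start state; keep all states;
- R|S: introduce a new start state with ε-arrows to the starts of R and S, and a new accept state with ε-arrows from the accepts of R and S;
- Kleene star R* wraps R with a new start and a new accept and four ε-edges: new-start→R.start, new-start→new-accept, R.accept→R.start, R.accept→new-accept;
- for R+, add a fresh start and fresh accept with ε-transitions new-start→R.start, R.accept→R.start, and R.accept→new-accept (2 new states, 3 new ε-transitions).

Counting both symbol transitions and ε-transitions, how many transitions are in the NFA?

Per subexpression:
Each of the 7 symbol leaves contributes 1 transition (1 symbol, 0 ε).
  c·a → 3 transitions (2 symbol, 1 ε)
  (c·a)* → 7 transitions (2 symbol, 5 ε)
  c|b → 6 transitions (2 symbol, 4 ε)
  (c|b)* → 10 transitions (2 symbol, 8 ε)
  (c|b)*·a → 12 transitions (3 symbol, 9 ε)
  ((c|b)*·a)+ → 15 transitions (3 symbol, 12 ε)
  ((c|b)*·a)+·a → 17 transitions (4 symbol, 13 ε)
  (((c|b)*·a)+·a)+ → 20 transitions (4 symbol, 16 ε)
  c·(c·a)*·(((c|b)*·a)+·a)+ → 30 transitions (7 symbol, 23 ε)

30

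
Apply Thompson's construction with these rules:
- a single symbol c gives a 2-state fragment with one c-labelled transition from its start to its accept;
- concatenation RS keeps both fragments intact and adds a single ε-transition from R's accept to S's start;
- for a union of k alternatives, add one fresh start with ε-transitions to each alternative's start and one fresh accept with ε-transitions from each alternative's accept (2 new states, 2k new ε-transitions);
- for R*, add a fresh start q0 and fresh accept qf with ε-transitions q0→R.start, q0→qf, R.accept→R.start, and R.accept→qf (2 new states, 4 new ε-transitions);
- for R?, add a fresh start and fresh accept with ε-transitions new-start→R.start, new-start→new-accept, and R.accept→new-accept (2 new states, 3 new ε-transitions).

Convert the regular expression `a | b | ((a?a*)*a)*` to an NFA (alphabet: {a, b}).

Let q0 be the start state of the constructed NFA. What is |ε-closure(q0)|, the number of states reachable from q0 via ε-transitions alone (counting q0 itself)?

15

Let C(F) = |ε-closure(F.start)| within fragment F, and note whether F accepts ε. Symbol fragments have C = 1 and do not accept ε. Then:
  a? — new start has ε-edges to the inner start and to the new accept, so |ε-closure| = 2 + 1 = 3
  a* — the star's fresh start ε-reaches both the body's start and the fresh accept: |ε-closure| = 2 + 1 = 3
  a?a* — |ε-closure| = 3 + 3 = 6 (closure spills across the concat boundary because the left factor accepts ε)
  (a?a*)* — the star's fresh start ε-reaches both the body's start and the fresh accept: |ε-closure| = 2 + 6 = 8
  (a?a*)*a — |ε-closure| = 8 + 1 = 9 (closure spills across the concat boundary because the left factor accepts ε)
  ((a?a*)*a)* — |ε-closure| = 1 (new start) + 9 (body) + 1 (new accept) = 11
  a | b | ((a?a*)*a)* — new start ε-reaches every alternative's start; at least one alternative accepts ε, so the union's new accept is reached too: |ε-closure| = 1 + 1 + 1 + 11 + 1 = 15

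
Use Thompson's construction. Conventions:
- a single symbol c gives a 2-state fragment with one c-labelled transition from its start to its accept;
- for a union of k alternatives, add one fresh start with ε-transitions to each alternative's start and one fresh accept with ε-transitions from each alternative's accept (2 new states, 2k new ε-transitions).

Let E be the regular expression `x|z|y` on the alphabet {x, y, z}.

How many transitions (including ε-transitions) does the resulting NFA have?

Bottom-up over the parse tree:
Each of the 3 symbol leaves contributes 1 transition (1 symbol, 0 ε).
  x|z|y = 9 transitions (3 symbol, 6 ε)

9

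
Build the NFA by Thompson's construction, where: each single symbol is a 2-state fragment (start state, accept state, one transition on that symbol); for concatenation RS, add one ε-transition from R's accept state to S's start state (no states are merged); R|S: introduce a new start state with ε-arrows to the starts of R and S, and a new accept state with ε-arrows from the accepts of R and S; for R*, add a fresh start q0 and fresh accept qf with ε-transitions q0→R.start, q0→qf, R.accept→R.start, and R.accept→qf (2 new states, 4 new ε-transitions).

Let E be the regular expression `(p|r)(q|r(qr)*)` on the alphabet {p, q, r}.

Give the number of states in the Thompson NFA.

By structural recursion:
Each of the 6 symbol leaves contributes a 2-state fragment.
  p|r → 6 states
  qr → 4 states
  (qr)* → 6 states
  r(qr)* → 8 states
  q|r(qr)* → 12 states
  (p|r)(q|r(qr)*) → 18 states

18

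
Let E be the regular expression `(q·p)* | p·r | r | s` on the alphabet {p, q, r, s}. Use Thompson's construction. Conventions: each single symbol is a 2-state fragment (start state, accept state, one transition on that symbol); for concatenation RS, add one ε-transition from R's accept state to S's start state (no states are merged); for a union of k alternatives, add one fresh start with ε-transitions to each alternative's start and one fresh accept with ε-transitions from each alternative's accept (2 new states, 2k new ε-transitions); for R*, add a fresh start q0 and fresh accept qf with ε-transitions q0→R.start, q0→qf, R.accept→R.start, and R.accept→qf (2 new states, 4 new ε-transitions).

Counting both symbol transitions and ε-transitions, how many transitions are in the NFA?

20

Recursing over subexpressions:
Each of the 6 symbol leaves contributes 1 transition (1 symbol, 0 ε).
  q·p → 3 transitions (2 symbol, 1 ε)
  (q·p)* → 7 transitions (2 symbol, 5 ε)
  p·r → 3 transitions (2 symbol, 1 ε)
  (q·p)* | p·r | r | s → 20 transitions (6 symbol, 14 ε)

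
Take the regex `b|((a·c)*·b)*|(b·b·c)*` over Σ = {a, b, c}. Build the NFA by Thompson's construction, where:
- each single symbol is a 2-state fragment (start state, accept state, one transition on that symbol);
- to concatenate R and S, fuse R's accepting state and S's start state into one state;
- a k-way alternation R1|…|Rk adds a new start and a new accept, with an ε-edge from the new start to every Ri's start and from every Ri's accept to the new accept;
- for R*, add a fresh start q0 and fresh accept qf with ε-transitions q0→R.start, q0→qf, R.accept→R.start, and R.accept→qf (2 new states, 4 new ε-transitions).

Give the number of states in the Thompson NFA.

18

Building bottom-up:
Each of the 7 symbol leaves contributes a 2-state fragment.
  a·c = 3 states
  (a·c)* = 5 states
  (a·c)*·b = 6 states
  ((a·c)*·b)* = 8 states
  b·b·c = 4 states
  (b·b·c)* = 6 states
  b|((a·c)*·b)*|(b·b·c)* = 18 states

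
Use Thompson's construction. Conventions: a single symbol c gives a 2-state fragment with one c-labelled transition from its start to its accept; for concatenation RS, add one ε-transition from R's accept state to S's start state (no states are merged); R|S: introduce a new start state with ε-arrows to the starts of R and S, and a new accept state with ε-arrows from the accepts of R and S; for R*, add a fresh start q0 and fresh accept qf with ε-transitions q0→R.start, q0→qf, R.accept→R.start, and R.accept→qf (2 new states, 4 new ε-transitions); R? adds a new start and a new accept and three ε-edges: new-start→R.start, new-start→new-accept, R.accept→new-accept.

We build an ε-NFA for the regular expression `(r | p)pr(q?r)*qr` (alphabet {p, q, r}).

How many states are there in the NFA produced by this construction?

22

Recursing over subexpressions:
Each of the 8 symbol leaves contributes a 2-state fragment.
  r | p : 6 states
  q? : 4 states
  q?r : 6 states
  (q?r)* : 8 states
  (r | p)pr(q?r)*qr : 22 states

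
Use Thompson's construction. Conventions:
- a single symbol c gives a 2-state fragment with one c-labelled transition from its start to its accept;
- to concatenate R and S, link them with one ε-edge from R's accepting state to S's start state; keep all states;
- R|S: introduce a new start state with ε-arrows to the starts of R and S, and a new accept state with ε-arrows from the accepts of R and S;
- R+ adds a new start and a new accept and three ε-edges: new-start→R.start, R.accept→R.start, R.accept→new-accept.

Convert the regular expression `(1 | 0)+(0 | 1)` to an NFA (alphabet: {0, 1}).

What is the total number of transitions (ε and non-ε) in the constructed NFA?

16

Recursing over subexpressions:
Each of the 4 symbol leaves contributes 1 transition (1 symbol, 0 ε).
  1 | 0 — 6 transitions (2 symbol, 4 ε)
  (1 | 0)+ — 9 transitions (2 symbol, 7 ε)
  0 | 1 — 6 transitions (2 symbol, 4 ε)
  (1 | 0)+(0 | 1) — 16 transitions (4 symbol, 12 ε)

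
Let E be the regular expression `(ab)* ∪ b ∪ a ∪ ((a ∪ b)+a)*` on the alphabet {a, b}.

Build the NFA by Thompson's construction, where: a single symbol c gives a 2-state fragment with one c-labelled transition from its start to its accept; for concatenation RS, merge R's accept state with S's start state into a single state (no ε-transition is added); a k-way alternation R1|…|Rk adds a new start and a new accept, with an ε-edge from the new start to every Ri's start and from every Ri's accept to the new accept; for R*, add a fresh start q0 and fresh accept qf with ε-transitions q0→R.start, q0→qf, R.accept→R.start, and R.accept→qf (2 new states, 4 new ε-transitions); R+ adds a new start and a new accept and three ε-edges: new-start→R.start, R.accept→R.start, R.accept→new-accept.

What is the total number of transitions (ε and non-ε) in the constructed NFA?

Building bottom-up:
Each of the 7 symbol leaves contributes 1 transition (1 symbol, 0 ε).
  ab = 2 transitions (2 symbol, 0 ε)
  (ab)* = 6 transitions (2 symbol, 4 ε)
  a ∪ b = 6 transitions (2 symbol, 4 ε)
  (a ∪ b)+ = 9 transitions (2 symbol, 7 ε)
  (a ∪ b)+a = 10 transitions (3 symbol, 7 ε)
  ((a ∪ b)+a)* = 14 transitions (3 symbol, 11 ε)
  (ab)* ∪ b ∪ a ∪ ((a ∪ b)+a)* = 30 transitions (7 symbol, 23 ε)

30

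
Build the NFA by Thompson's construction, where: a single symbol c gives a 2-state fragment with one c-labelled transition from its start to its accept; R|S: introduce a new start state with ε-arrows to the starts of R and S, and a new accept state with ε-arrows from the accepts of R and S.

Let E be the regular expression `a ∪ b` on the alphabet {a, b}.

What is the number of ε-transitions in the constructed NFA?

4

Bottom-up over the parse tree:
Each of the 2 symbol leaves contributes 0 ε-transitions.
  a ∪ b → 4 ε-transitions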